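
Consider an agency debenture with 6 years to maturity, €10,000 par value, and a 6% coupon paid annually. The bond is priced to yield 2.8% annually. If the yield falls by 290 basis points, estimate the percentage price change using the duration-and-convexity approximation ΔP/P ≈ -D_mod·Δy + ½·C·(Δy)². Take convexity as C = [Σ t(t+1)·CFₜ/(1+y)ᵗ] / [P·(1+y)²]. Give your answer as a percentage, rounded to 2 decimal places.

With y = 0.028:
  t   CF        PV=CF/(1+0.028)^t    t·PV        t(t+1)·PV
  1       600.00       583.6576       583.6576       1,167.3152
  2       600.00       567.7603     1,135.5206       3,406.5618
  3       600.00       552.2960     1,656.8880       6,627.5521
  4       600.00       537.2529     2,149.0117      10,745.0586
  5       600.00       522.6196     2,613.0979      15,678.5874
  6    10,600.00     8,981.4649    53,888.7894     377,221.5261
  Σ                 11,745.0513    62,026.9653     414,846.6012
P = 11,745.0513; D_Mac = 5.28111 yrs; D_mod = 5.13727 yrs; C = 33.42307.
Duration effect: -5.13727 × (-0.029) = +0.148981
Convexity effect: 0.5 × 33.42307 × (-0.029)² = +0.0140544
ΔP/P ≈ +0.148981 + 0.0140544 = +0.163035 = +16.3035%.

+16.30%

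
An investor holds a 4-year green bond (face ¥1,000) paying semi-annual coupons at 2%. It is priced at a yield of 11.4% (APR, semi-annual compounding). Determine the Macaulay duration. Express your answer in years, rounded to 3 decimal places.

3.831 years

Periodic yield y = 0.057. Discount each cash flow and weight by its period:
  t   CF        PV=CF/(1+0.057)^t    t·PV
  1        10.00         9.4607         9.4607
  2        10.00         8.9506        17.9011
  3        10.00         8.4679        25.4037
  4        10.00         8.0112        32.0450
  5        10.00         7.5792        37.8961
  6        10.00         7.1705        43.0231
  7        10.00         6.7838        47.4868
  8     1,010.00       648.2186     5,185.7486
  Σ                    704.6426     5,398.9652
Price P = Σ PV = 704.6426.
Macaulay duration = Σ(t·PV) / P = 5,398.9652 / 704.6426 = 7.66199 half-year periods.
In years: 7.66199 / 2 = 3.83100 years.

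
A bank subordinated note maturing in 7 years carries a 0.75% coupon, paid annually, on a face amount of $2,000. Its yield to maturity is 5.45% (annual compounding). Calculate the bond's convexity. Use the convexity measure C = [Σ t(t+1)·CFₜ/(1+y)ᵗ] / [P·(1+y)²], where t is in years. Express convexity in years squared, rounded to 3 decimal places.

With y = 0.0545:
  t   CF        PV=CF/(1+0.0545)^t    t·PV        t(t+1)·PV
  1        15.00        14.2248        14.2248          28.4495
  2        15.00        13.4896        26.9791          80.9374
  3        15.00        12.7924        38.3772         153.5086
  4        15.00        12.1312        48.5249         242.6246
  5        15.00        11.5043        57.5213         345.1275
  6        15.00        10.9097        65.4580         458.2063
  7     2,015.00     1,389.7893     9,728.5251      77,828.2005
  Σ                  1,464.8412     9,979.6103      79,137.0545
P = 1,464.8412.
Convexity = Σ t(t+1)·PV / [P·(1+y)²] = 79,137.0545 / (1,464.8412 × 1.111970) = 48.58433.

48.584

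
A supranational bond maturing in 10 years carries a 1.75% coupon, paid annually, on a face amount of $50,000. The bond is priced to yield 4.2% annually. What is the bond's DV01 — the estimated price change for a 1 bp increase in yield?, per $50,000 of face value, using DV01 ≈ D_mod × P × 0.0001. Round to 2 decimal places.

Periodic yield y = 0.042.
  t   CF        PV=CF/(1+0.042)^t    t·PV
  1       875.00       839.7313       839.7313
  2       875.00       805.8842     1,611.7683
  3       875.00       773.4013     2,320.2039
  4       875.00       742.2277     2,968.9109
  5       875.00       712.3107     3,561.5534
  6       875.00       683.5995     4,101.5970
  7       875.00       656.0456     4,592.3191
  8       875.00       629.6023     5,036.8183
  9       875.00       604.2248     5,438.0236
  10   50,875.00    33,715.3159   337,153.1585
  Σ                 40,162.3432   367,624.0845
P = 40,162.3432; D_Mac = 9.15345 yrs; D_mod = 8.78450 yrs.
DV01 ≈ 8.78450 × 40,162.3432 × 0.0001 = 35.280622.

$35.28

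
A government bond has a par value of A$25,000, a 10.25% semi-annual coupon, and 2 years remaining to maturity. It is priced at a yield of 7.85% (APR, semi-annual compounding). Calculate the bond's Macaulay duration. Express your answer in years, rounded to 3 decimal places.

Periodic yield y = 0.03925. Discount each cash flow and weight by its period:
  t   CF        PV=CF/(1+0.03925)^t    t·PV
  1     1,281.25     1,232.8602     1,232.8602
  2     1,281.25     1,186.2980     2,372.5961
  3     1,281.25     1,141.4944     3,424.4831
  4    26,281.25    22,530.2435    90,120.9739
  Σ                 26,090.8961    97,150.9133
Price P = Σ PV = 26,090.8961.
Macaulay duration = Σ(t·PV) / P = 97,150.9133 / 26,090.8961 = 3.72356 half-year periods.
In years: 3.72356 / 2 = 1.86178 years.

1.862 years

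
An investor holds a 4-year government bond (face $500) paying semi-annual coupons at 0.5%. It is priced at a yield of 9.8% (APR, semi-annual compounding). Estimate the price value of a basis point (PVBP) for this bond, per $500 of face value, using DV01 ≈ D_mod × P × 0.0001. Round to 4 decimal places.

Periodic yield y = 0.049.
  t   CF        PV=CF/(1+0.049)^t    t·PV
  1         1.25         1.1916         1.1916
  2         1.25         1.1359         2.2719
  3         1.25         1.0829         3.2487
  4         1.25         1.0323         4.1292
  5         1.25         0.9841         4.9204
  6         1.25         0.9381         5.6287
  7         1.25         0.8943         6.2601
  8       501.25       341.8617     2,734.8938
  Σ                    349.1210     2,762.5444
P = 349.1210; D_Mac = 7.91286 half-year periods = 3.95643 yrs; D_mod = 3.77162 yrs.
DV01 ≈ 3.77162 × 349.1210 × 0.0001 = 0.131675.

$0.1317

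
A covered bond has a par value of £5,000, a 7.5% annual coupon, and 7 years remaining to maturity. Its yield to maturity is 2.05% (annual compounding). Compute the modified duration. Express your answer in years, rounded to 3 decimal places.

5.778 years

Periodic yield y = 0.0205. First find Macaulay duration:
  t   CF        PV=CF/(1+0.0205)^t    t·PV
  1       375.00       367.4669       367.4669
  2       375.00       360.0852       720.1704
  3       375.00       352.8517     1,058.5552
  4       375.00       345.7636     1,383.0543
  5       375.00       338.8178     1,694.0890
  6       375.00       332.0116     1,992.0694
  7     5,375.00     4,663.2361    32,642.6528
  Σ                  6,760.2329    39,858.0579
P = 6,760.2329; Macaulay duration = 39,858.0579 / 6,760.2329 = 5.89596 years.
Modified duration = D_Mac / (1 + y) = 5.89596 / 1.0205 = 5.77752 years.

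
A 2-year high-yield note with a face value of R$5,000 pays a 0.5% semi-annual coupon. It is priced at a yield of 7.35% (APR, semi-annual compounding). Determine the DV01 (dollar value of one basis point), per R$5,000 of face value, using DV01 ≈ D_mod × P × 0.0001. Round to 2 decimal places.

R$0.84

Periodic yield y = 0.03675.
  t   CF        PV=CF/(1+0.03675)^t    t·PV
  1        12.50        12.0569        12.0569
  2        12.50        11.6295        23.2590
  3        12.50        11.2173        33.6519
  4     5,012.50     4,338.6859    17,354.7436
  Σ                  4,373.5896    17,423.7114
P = 4,373.5896; D_Mac = 3.98385 half-year periods = 1.99192 yrs; D_mod = 1.92132 yrs.
DV01 ≈ 1.92132 × 4,373.5896 × 0.0001 = 0.840304.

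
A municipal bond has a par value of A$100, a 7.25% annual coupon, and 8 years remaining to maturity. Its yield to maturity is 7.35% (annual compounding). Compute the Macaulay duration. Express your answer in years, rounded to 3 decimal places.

Periodic yield y = 0.0735. Discount each cash flow and weight by its year:
  t   CF        PV=CF/(1+0.0735)^t    t·PV
  1         7.25         6.7536         6.7536
  2         7.25         6.2912        12.5824
  3         7.25         5.8605        17.5814
  4         7.25         5.4592        21.8368
  5         7.25         5.0854        25.4272
  6         7.25         4.7372        28.4235
  7         7.25         4.4129        30.8903
  8       107.25        60.8108       486.4866
  Σ                     99.4109       629.9818
Price P = Σ PV = 99.4109.
Macaulay duration = Σ(t·PV) / P = 629.9818 / 99.4109 = 6.33715 years.

6.337 years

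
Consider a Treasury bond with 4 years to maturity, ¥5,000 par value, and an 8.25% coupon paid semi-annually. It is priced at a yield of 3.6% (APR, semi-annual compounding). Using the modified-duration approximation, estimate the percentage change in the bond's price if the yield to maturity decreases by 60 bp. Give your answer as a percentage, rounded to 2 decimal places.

Periodic yield y = 0.018. Modified duration first:
  t   CF        PV=CF/(1+0.018)^t    t·PV
  1       206.25       202.6031       202.6031
  2       206.25       199.0208       398.0415
  3       206.25       195.5017       586.5052
  4       206.25       192.0449       768.1797
  5       206.25       188.6492       943.2462
  6       206.25       185.3136     1,111.8816
  7       206.25       182.0369     1,274.2585
  8     5,206.25     4,513.8050    36,110.4401
  Σ                  5,858.9754    41,395.1561
P = 5,858.9754; D_Mac = 7.06526 half-year periods = 3.53263 yrs; D_mod = 3.53263/(1+0.018) = 3.47016 yrs.
ΔP/P ≈ -D_mod · Δy = -3.47016 × (-0.006) = +0.020821 = +2.0821%.

+2.08%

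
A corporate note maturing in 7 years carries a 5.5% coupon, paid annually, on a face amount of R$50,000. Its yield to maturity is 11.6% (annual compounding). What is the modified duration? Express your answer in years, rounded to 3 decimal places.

Periodic yield y = 0.116. First find Macaulay duration:
  t   CF        PV=CF/(1+0.116)^t    t·PV
  1     2,750.00     2,464.1577     2,464.1577
  2     2,750.00     2,208.0266     4,416.0532
  3     2,750.00     1,978.5185     5,935.5554
  4     2,750.00     1,772.8660     7,091.4641
  5     2,750.00     1,588.5896     7,942.9481
  6     2,750.00     1,423.4674     8,540.8044
  7    52,750.00    24,466.5707   171,265.9949
  Σ                 35,902.1965   207,656.9779
P = 35,902.1965; Macaulay duration = 207,656.9779 / 35,902.1965 = 5.78396 years.
Modified duration = D_Mac / (1 + y) = 5.78396 / 1.116 = 5.18276 years.

5.183 years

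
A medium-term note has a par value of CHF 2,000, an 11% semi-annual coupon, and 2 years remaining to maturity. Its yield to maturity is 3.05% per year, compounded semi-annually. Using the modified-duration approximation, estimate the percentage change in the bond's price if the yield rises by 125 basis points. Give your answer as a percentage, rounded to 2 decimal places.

Periodic yield y = 0.01525. Modified duration first:
  t   CF        PV=CF/(1+0.01525)^t    t·PV
  1       110.00       108.3477       108.3477
  2       110.00       106.7202       213.4404
  3       110.00       105.1172       315.3515
  4     2,110.00     1,986.0513     7,944.2052
  Σ                  2,306.2364     8,581.3449
P = 2,306.2364; D_Mac = 3.72093 half-year periods = 1.86047 yrs; D_mod = 1.86047/(1+0.01525) = 1.83252 yrs.
ΔP/P ≈ -D_mod · Δy = -1.83252 × (+0.0125) = -0.022906 = -2.2906%.

-2.29%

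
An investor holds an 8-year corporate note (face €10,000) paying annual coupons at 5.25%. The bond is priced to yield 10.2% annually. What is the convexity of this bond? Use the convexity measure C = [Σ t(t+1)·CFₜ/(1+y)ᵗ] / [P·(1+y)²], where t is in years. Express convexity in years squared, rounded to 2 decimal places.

With y = 0.102:
  t   CF        PV=CF/(1+0.102)^t    t·PV        t(t+1)·PV
  1       525.00       476.4065       476.4065         952.8131
  2       525.00       432.3108       864.6217       2,593.8650
  3       525.00       392.2966     1,176.8897       4,707.5589
  4       525.00       355.9860     1,423.9440       7,119.7201
  5       525.00       323.0363     1,615.1815       9,691.0891
  6       525.00       293.1364     1,758.8183      12,311.7284
  7       525.00       266.0040     1,862.0279      14,896.2231
  8    10,525.00     4,839.1529    38,713.2235     348,419.0119
  Σ                  7,378.3296    47,891.1132     400,692.0096
P = 7,378.3296.
Convexity = Σ t(t+1)·PV / [P·(1+y)²] = 400,692.0096 / (7,378.3296 × 1.214404) = 44.71873.

44.72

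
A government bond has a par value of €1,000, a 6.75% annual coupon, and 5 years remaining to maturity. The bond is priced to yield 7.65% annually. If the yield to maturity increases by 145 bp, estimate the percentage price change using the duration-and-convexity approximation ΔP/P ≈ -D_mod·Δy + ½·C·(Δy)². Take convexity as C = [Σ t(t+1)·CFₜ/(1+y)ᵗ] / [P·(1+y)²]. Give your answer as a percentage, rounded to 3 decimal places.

With y = 0.0765:
  t   CF        PV=CF/(1+0.0765)^t    t·PV        t(t+1)·PV
  1        67.50        62.7032        62.7032         125.4064
  2        67.50        58.2473       116.4946         349.4837
  3        67.50        54.1080       162.3241         649.2963
  4        67.50        50.2629       201.0516       1,005.2582
  5     1,067.50       738.4102     3,692.0512      22,152.3073
  Σ                    963.7317     4,234.6247      24,281.7519
P = 963.7317; D_Mac = 4.39399 yrs; D_mod = 4.08173 yrs; C = 21.74182.
Duration effect: -4.08173 × (+0.0145) = -0.059185
Convexity effect: 0.5 × 21.74182 × (0.0145)² = +0.0022856
ΔP/P ≈ -0.059185 + 0.0022856 = -0.056900 = -5.6900%.

-5.690%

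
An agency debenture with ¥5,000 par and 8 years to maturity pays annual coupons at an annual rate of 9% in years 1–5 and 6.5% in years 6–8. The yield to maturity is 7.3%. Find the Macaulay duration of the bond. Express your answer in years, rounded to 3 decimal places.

Periodic yield y = 0.073. Discount each cash flow and weight by its year:
  t   CF        PV=CF/(1+0.073)^t    t·PV
  1       450.00       419.3849       419.3849
  2       450.00       390.8527       781.7053
  3       450.00       364.2616     1,092.7847
  4       450.00       339.4796     1,357.9182
  5       450.00       316.3836     1,581.9178
  6       325.00       212.9536     1,277.7217
  7       325.00       198.4656     1,389.2594
  8     5,325.00     3,030.5527    24,244.4214
  Σ                  5,272.3342    32,145.1134
Price P = Σ PV = 5,272.3342.
Macaulay duration = Σ(t·PV) / P = 32,145.1134 / 5,272.3342 = 6.09694 years.

6.097 years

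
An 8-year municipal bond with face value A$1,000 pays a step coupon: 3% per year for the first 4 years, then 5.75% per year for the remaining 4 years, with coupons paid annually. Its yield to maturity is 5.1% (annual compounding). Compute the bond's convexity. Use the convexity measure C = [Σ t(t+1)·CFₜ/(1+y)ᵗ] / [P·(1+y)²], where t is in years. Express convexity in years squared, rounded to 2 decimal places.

55.18

With y = 0.051:
  t   CF        PV=CF/(1+0.051)^t    t·PV        t(t+1)·PV
  1        30.00        28.5442        28.5442          57.0885
  2        30.00        27.1591        54.3183         162.9548
  3        30.00        25.8412        77.5237         310.0947
  4        30.00        24.5873        98.3491         491.7455
  5        57.50        44.8388       224.1941       1,345.1649
  6        57.50        42.6630       255.9781       1,791.8466
  7        57.50        40.5928       284.1495       2,273.1959
  8     1,057.50       710.3275     5,682.6203      51,143.5823
  Σ                    944.5540     6,705.6773      57,575.6731
P = 944.5540.
Convexity = Σ t(t+1)·PV / [P·(1+y)²] = 57,575.6731 / (944.5540 × 1.104601) = 55.18319.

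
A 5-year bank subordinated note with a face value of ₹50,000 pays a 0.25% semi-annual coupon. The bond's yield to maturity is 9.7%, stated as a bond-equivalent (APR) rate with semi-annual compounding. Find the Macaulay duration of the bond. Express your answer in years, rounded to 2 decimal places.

4.96 years

Periodic yield y = 0.0485. Discount each cash flow and weight by its period:
  t   CF        PV=CF/(1+0.0485)^t    t·PV
  1        62.50        59.6090        59.6090
  2        62.50        56.8517       113.7033
  3        62.50        54.2219       162.6657
  4        62.50        51.7138       206.8551
  5        62.50        49.3217       246.6084
  6        62.50        47.0402       282.2414
  7        62.50        44.8643       314.0502
  8        62.50        42.7890       342.3123
  9        62.50        40.8098       367.2879
  10   50,062.50    31,176.5594   311,765.5940
  Σ                 31,623.7807   313,860.9272
Price P = Σ PV = 31,623.7807.
Macaulay duration = Σ(t·PV) / P = 313,860.9272 / 31,623.7807 = 9.92484 half-year periods.
In years: 9.92484 / 2 = 4.96242 years.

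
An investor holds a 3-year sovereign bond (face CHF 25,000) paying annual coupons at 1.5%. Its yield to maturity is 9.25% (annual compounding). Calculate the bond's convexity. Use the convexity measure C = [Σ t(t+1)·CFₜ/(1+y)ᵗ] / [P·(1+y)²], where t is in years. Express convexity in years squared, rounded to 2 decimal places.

9.83

With y = 0.0925:
  t   CF        PV=CF/(1+0.0925)^t    t·PV        t(t+1)·PV
  1       375.00       343.2494       343.2494         686.4989
  2       375.00       314.1871       628.3742       1,885.1227
  3    25,375.00    19,459.9497    58,379.8492     233,519.3967
  Σ                 20,117.3863    59,351.4729     236,091.0183
P = 20,117.3863.
Convexity = Σ t(t+1)·PV / [P·(1+y)²] = 236,091.0183 / (20,117.3863 × 1.193556) = 9.83252.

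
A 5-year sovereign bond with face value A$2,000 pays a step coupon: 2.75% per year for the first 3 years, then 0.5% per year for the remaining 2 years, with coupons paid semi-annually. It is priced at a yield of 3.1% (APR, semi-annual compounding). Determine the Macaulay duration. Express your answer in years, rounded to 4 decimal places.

4.7220 years

Periodic yield y = 0.0155. Discount each cash flow and weight by its period:
  t   CF        PV=CF/(1+0.0155)^t    t·PV
  1        27.50        27.0803        27.0803
  2        27.50        26.6669        53.3338
  3        27.50        26.2599        78.7797
  4        27.50        25.8591       103.4363
  5        27.50        25.4644       127.3219
  6        27.50        25.0757       150.4542
  7         5.00         4.4896        31.4274
  8         5.00         4.4211        35.3688
  9         5.00         4.3536        39.1826
  10    2,005.00     1,719.1553    17,191.5526
  Σ                  1,888.8258    17,837.9376
Price P = Σ PV = 1,888.8258.
Macaulay duration = Σ(t·PV) / P = 17,837.9376 / 1,888.8258 = 9.44393 half-year periods.
In years: 9.44393 / 2 = 4.72196 years.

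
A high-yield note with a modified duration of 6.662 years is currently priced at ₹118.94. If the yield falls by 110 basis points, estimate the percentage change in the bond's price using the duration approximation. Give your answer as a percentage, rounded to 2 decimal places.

Duration approximation: ΔP/P ≈ -D_mod · Δy = -6.662 × (-0.011) = +0.073282.
As a percentage: +7.3282%.

+7.33%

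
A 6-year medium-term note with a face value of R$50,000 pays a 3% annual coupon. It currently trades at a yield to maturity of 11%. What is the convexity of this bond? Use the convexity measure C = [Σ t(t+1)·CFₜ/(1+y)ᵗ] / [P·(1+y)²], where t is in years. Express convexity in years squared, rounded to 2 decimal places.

30.08

With y = 0.11:
  t   CF        PV=CF/(1+0.11)^t    t·PV        t(t+1)·PV
  1     1,500.00     1,351.3514     1,351.3514       2,702.7027
  2     1,500.00     1,217.4336     2,434.8673       7,304.6019
  3     1,500.00     1,096.7871     3,290.3612      13,161.4449
  4     1,500.00       988.0965     3,952.3858      19,761.9292
  5     1,500.00       890.1770     4,450.8850      26,705.3098
  6    51,500.00    27,534.0031   165,204.0184   1,156,428.1285
  Σ                 33,077.8486   180,683.8690   1,226,064.1169
P = 33,077.8486.
Convexity = Σ t(t+1)·PV / [P·(1+y)²] = 1,226,064.1169 / (33,077.8486 × 1.232100) = 30.08361.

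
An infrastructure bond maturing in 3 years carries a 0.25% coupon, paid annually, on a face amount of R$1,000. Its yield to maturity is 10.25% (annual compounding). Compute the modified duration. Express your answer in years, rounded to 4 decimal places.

2.7131 years

Periodic yield y = 0.1025. First find Macaulay duration:
  t   CF        PV=CF/(1+0.1025)^t    t·PV
  1         2.50         2.2676         2.2676
  2         2.50         2.0568         4.1135
  3     1,002.50       748.0809     2,244.2428
  Σ                    752.4053     2,250.6239
P = 752.4053; Macaulay duration = 2,250.6239 / 752.4053 = 2.99124 years.
Modified duration = D_Mac / (1 + y) = 2.99124 / 1.1025 = 2.71314 years.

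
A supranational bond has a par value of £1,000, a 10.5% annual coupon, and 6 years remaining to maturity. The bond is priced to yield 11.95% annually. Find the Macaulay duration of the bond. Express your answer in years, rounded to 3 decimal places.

4.700 years

Periodic yield y = 0.1195. Discount each cash flow and weight by its year:
  t   CF        PV=CF/(1+0.1195)^t    t·PV
  1       105.00        93.7919        93.7919
  2       105.00        83.7801       167.5603
  3       105.00        74.8371       224.5113
  4       105.00        66.8487       267.3948
  5       105.00        59.7130       298.5649
  6     1,105.00       561.3293     3,367.9756
  Σ                    940.3001     4,419.7988
Price P = Σ PV = 940.3001.
Macaulay duration = Σ(t·PV) / P = 4,419.7988 / 940.3001 = 4.70041 years.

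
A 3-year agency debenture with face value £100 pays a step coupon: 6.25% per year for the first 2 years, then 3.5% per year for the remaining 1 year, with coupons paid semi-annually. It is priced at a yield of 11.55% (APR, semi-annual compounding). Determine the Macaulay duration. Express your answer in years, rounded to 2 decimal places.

2.76 years

Periodic yield y = 0.05775. Discount each cash flow and weight by its period:
  t   CF        PV=CF/(1+0.05775)^t    t·PV
  1        3.125         2.9544         2.9544
  2        3.125         2.7931         5.5862
  3        3.125         2.6406         7.9218
  4        3.125         2.4964         9.9857
  5        1.750         1.3217         6.6083
  6      101.750        72.6501       435.9006
  Σ                     84.8562       468.9570
Price P = Σ PV = 84.8562.
Macaulay duration = Σ(t·PV) / P = 468.9570 / 84.8562 = 5.52649 half-year periods.
In years: 5.52649 / 2 = 2.76324 years.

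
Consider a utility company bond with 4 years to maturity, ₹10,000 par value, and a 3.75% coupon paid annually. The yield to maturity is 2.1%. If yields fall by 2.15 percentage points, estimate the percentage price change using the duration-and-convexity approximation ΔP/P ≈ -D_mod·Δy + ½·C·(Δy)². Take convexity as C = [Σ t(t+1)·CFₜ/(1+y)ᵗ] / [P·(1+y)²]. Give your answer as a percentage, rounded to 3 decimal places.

+8.406%

With y = 0.021:
  t   CF        PV=CF/(1+0.021)^t    t·PV        t(t+1)·PV
  1       375.00       367.2870       367.2870         734.5739
  2       375.00       359.7326       719.4652       2,158.3955
  3       375.00       352.3336     1,057.0008       4,228.0030
  4    10,375.00     9,547.4004    38,189.6017     190,948.0083
  Σ                 10,626.7536    40,333.3546     198,068.9808
P = 10,626.7536; D_Mac = 3.79545 yrs; D_mod = 3.71739 yrs; C = 17.87987.
Duration effect: -3.71739 × (-0.0215) = +0.079924
Convexity effect: 0.5 × 17.87987 × (-0.0215)² = +0.0041325
ΔP/P ≈ +0.079924 + 0.0041325 = +0.084056 = +8.4056%.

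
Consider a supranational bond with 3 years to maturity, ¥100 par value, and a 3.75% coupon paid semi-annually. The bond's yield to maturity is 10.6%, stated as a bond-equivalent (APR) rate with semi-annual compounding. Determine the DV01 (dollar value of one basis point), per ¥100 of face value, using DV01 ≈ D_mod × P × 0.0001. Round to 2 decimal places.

¥0.02

Periodic yield y = 0.053.
  t   CF        PV=CF/(1+0.053)^t    t·PV
  1        1.875         1.7806         1.7806
  2        1.875         1.6910         3.3820
  3        1.875         1.6059         4.8177
  4        1.875         1.5251         6.1003
  5        1.875         1.4483         7.2415
  6      101.875        74.7304       448.3825
  Σ                     82.7813       471.7046
P = 82.7813; D_Mac = 5.69820 half-year periods = 2.84910 yrs; D_mod = 2.70570 yrs.
DV01 ≈ 2.70570 × 82.7813 × 0.0001 = 0.022398.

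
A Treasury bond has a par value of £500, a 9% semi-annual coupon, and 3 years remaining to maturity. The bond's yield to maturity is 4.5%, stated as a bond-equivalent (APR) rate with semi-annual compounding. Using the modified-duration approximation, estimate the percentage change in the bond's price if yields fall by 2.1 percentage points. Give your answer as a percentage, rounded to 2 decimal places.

Periodic yield y = 0.0225. Modified duration first:
  t   CF        PV=CF/(1+0.0225)^t    t·PV
  1        22.50        22.0049        22.0049
  2        22.50        21.5207        43.0413
  3        22.50        21.0471        63.1413
  4        22.50        20.5840        82.3359
  5        22.50        20.1310       100.6551
  6       522.50       457.2002     2,743.2011
  Σ                    562.4879     3,054.3797
P = 562.4879; D_Mac = 5.43013 half-year periods = 2.71506 yrs; D_mod = 2.71506/(1+0.0225) = 2.65532 yrs.
ΔP/P ≈ -D_mod · Δy = -2.65532 × (-0.021) = +0.055762 = +5.5762%.

+5.58%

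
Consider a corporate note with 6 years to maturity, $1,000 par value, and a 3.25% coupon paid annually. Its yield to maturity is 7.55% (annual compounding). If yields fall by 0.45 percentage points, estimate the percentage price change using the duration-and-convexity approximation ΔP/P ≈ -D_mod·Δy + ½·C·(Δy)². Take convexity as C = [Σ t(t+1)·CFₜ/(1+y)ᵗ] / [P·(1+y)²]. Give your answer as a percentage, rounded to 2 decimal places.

+2.33%

With y = 0.0755:
  t   CF        PV=CF/(1+0.0755)^t    t·PV        t(t+1)·PV
  1        32.50        30.2185        30.2185          60.4370
  2        32.50        28.0972        56.1943         168.5830
  3        32.50        26.1247        78.3742         313.4970
  4        32.50        24.2908        97.1632         485.8159
  5        32.50        22.5856       112.9279         677.5675
  6     1,032.50       667.1563     4,002.9376      28,020.5633
  Σ                    798.4731     4,377.8158      29,726.4637
P = 798.4731; D_Mac = 5.48273 yrs; D_mod = 5.09785 yrs; C = 32.18564.
Duration effect: -5.09785 × (-0.0045) = +0.022940
Convexity effect: 0.5 × 32.18564 × (-0.0045)² = +0.0003259
ΔP/P ≈ +0.022940 + 0.0003259 = +0.023266 = +2.3266%.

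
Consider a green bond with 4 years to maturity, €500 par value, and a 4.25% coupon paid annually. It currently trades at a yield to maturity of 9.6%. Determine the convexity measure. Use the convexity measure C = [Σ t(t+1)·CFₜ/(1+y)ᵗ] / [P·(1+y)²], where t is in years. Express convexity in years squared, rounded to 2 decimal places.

With y = 0.096:
  t   CF        PV=CF/(1+0.096)^t    t·PV        t(t+1)·PV
  1        21.25        19.3887        19.3887          38.7774
  2        21.25        17.6904        35.3808         106.1424
  3        21.25        16.1409        48.4226         193.6906
  4       521.25       361.2467     1,444.9867       7,224.9334
  Σ                    414.4666     1,548.1788       7,563.5438
P = 414.4666.
Convexity = Σ t(t+1)·PV / [P·(1+y)²] = 7,563.5438 / (414.4666 × 1.201216) = 15.19199.

15.19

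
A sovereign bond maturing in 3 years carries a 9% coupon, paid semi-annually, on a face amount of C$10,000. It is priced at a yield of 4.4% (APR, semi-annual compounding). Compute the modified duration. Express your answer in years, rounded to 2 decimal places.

2.66 years

Periodic yield y = 0.022. First find Macaulay duration:
  t   CF        PV=CF/(1+0.022)^t    t·PV
  1       450.00       440.3131       440.3131
  2       450.00       430.8347       861.6695
  3       450.00       421.5604     1,264.6813
  4       450.00       412.4857     1,649.9429
  5       450.00       403.6064     2,018.0320
  6    10,450.00     9,170.8780    55,025.2679
  Σ                 11,279.6784    61,259.9067
P = 11,279.6784; Macaulay duration = 61,259.9067 / 11,279.6784 = 5.43100 half-year periods = 2.71550 years.
Modified duration = D_Mac / (1 + y) = 2.71550 / 1.022 = 2.65704 years.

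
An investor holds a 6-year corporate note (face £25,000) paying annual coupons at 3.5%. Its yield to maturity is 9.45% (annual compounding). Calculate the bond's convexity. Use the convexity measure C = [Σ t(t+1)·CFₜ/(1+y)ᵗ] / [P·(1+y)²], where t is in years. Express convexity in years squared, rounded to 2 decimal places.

With y = 0.0945:
  t   CF        PV=CF/(1+0.0945)^t    t·PV        t(t+1)·PV
  1       875.00       799.4518       799.4518       1,598.9036
  2       875.00       730.4265     1,460.8530       4,382.5590
  3       875.00       667.3609     2,002.0827       8,008.3307
  4       875.00       609.7404     2,438.9617      12,194.8085
  5       875.00       557.0950     2,785.4748      16,712.8486
  6    25,875.00    15,051.7073    90,310.2435     632,171.7048
  Σ                 18,415.7818    99,797.0675     675,069.1552
P = 18,415.7818.
Convexity = Σ t(t+1)·PV / [P·(1+y)²] = 675,069.1552 / (18,415.7818 × 1.197930) = 30.60036.

30.60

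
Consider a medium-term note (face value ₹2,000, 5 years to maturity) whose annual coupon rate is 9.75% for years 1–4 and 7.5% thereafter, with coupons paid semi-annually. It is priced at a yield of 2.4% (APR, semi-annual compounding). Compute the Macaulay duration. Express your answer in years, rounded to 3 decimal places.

Periodic yield y = 0.012. Discount each cash flow and weight by its period:
  t   CF        PV=CF/(1+0.012)^t    t·PV
  1        97.50        96.3439        96.3439
  2        97.50        95.2015       190.4029
  3        97.50        94.0726       282.2178
  4        97.50        92.9571       371.8284
  5        97.50        91.8548       459.2742
  6        97.50        90.7657       544.5939
  7        97.50        89.6894       627.8257
  8        97.50        88.6259       709.0070
  9        75.00        67.3654       606.2883
  10    2,075.00     1,841.6749    18,416.7493
  Σ                  2,648.5511    22,304.5313
Price P = Σ PV = 2,648.5511.
Macaulay duration = Σ(t·PV) / P = 22,304.5313 / 2,648.5511 = 8.42141 half-year periods.
In years: 8.42141 / 2 = 4.21070 years.

4.211 years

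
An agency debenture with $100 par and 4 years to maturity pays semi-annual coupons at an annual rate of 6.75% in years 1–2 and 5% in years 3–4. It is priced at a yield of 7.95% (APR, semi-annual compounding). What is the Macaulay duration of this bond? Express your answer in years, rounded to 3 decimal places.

3.571 years

Periodic yield y = 0.03975. Discount each cash flow and weight by its period:
  t   CF        PV=CF/(1+0.03975)^t    t·PV
  1        3.375         3.2460         3.2460
  2        3.375         3.1219         6.2438
  3        3.375         3.0025         9.0076
  4        3.375         2.8877        11.5510
  5        2.500         2.0573        10.2864
  6        2.500         1.9786        11.8718
  7        2.500         1.9030        13.3210
  8      102.500        75.0399       600.3195
  Σ                     93.2370       665.8470
Price P = Σ PV = 93.2370.
Macaulay duration = Σ(t·PV) / P = 665.8470 / 93.2370 = 7.14145 half-year periods.
In years: 7.14145 / 2 = 3.57072 years.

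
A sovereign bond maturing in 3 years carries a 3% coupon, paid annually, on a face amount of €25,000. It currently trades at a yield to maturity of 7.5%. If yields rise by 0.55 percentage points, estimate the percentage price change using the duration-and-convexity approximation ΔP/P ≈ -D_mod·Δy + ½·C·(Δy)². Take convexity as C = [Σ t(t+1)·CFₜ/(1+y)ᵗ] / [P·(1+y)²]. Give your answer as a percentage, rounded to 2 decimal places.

-1.47%

With y = 0.075:
  t   CF        PV=CF/(1+0.075)^t    t·PV        t(t+1)·PV
  1       750.00       697.6744       697.6744       1,395.3488
  2       750.00       648.9995     1,297.9989       3,893.9968
  3    25,750.00    20,727.7347    62,183.2040     248,732.8160
  Σ                 22,074.4085    64,178.8773     254,022.1616
P = 22,074.4085; D_Mac = 2.90739 yrs; D_mod = 2.70455 yrs; C = 9.95785.
Duration effect: -2.70455 × (+0.0055) = -0.014875
Convexity effect: 0.5 × 9.95785 × (0.0055)² = +0.0001506
ΔP/P ≈ -0.014875 + 0.0001506 = -0.014724 = -1.4724%.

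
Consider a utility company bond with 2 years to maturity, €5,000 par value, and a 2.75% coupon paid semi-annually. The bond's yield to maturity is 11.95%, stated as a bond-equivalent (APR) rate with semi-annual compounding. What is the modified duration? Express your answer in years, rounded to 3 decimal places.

Periodic yield y = 0.05975. First find Macaulay duration:
  t   CF        PV=CF/(1+0.05975)^t    t·PV
  1        68.75        64.8738        64.8738
  2        68.75        61.2161       122.4323
  3        68.75        57.7647       173.2941
  4     5,068.75     4,018.7147    16,074.8586
  Σ                  4,202.5693    16,435.4587
P = 4,202.5693; Macaulay duration = 16,435.4587 / 4,202.5693 = 3.91081 half-year periods = 1.95541 years.
Modified duration = D_Mac / (1 + y) = 1.95541 / 1.05975 = 1.84516 years.

1.845 years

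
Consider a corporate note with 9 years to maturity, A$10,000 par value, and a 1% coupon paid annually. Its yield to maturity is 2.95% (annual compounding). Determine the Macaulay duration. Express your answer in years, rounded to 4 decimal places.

8.6140 years

Periodic yield y = 0.0295. Discount each cash flow and weight by its year:
  t   CF        PV=CF/(1+0.0295)^t    t·PV
  1       100.00        97.1345        97.1345
  2       100.00        94.3512       188.7023
  3       100.00        91.6476       274.9427
  4       100.00        89.0214       356.0857
  5       100.00        86.4706       432.3528
  6       100.00        83.9928       503.9566
  7       100.00        81.5860       571.1019
  8       100.00        79.2482       633.9853
  9    10,100.00     7,774.7103    69,972.3927
  Σ                  8,478.1625    73,030.6545
Price P = Σ PV = 8,478.1625.
Macaulay duration = Σ(t·PV) / P = 73,030.6545 / 8,478.1625 = 8.61397 years.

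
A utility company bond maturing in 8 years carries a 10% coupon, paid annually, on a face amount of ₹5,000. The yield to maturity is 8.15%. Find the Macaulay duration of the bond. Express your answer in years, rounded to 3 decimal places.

Periodic yield y = 0.0815. Discount each cash flow and weight by its year:
  t   CF        PV=CF/(1+0.0815)^t    t·PV
  1       500.00       462.3209       462.3209
  2       500.00       427.4811       854.9623
  3       500.00       395.2669     1,185.8007
  4       500.00       365.4802     1,461.9210
  5       500.00       337.9383     1,689.6914
  6       500.00       312.4718     1,874.8309
  7       500.00       288.9245     2,022.4713
  8     5,500.00     2,938.6678    23,509.3427
  Σ                  5,528.5515    33,061.3411
Price P = Σ PV = 5,528.5515.
Macaulay duration = Σ(t·PV) / P = 33,061.3411 / 5,528.5515 = 5.98011 years.

5.980 years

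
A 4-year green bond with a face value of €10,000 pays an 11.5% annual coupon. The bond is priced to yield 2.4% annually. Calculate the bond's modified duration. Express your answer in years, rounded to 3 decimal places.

Periodic yield y = 0.024. First find Macaulay duration:
  t   CF        PV=CF/(1+0.024)^t    t·PV
  1     1,150.00     1,123.0469     1,123.0469
  2     1,150.00     1,096.7255     2,193.4509
  3     1,150.00     1,071.0210     3,213.0629
  4    11,150.00    10,140.8659    40,563.4637
  Σ                 13,431.6592    47,093.0244
P = 13,431.6592; Macaulay duration = 47,093.0244 / 13,431.6592 = 3.50612 years.
Modified duration = D_Mac / (1 + y) = 3.50612 / 1.024 = 3.42395 years.

3.424 years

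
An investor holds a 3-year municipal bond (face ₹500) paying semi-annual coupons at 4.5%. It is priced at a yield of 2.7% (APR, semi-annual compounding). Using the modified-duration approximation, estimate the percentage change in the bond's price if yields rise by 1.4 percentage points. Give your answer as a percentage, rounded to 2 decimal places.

Periodic yield y = 0.0135. Modified duration first:
  t   CF        PV=CF/(1+0.0135)^t    t·PV
  1        11.25        11.1001        11.1001
  2        11.25        10.9523        21.9046
  3        11.25        10.8064        32.4192
  4        11.25        10.6625        42.6498
  5        11.25        10.5204        52.6022
  6       511.25       471.7271     2,830.3624
  Σ                    525.7688     2,991.0384
P = 525.7688; D_Mac = 5.68889 half-year periods = 2.84444 yrs; D_mod = 2.84444/(1+0.0135) = 2.80655 yrs.
ΔP/P ≈ -D_mod · Δy = -2.80655 × (+0.014) = -0.039292 = -3.9292%.

-3.93%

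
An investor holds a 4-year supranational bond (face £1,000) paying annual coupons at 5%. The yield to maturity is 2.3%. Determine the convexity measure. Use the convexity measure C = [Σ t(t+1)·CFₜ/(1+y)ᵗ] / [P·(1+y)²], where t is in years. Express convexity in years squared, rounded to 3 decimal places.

17.444

With y = 0.023:
  t   CF        PV=CF/(1+0.023)^t    t·PV        t(t+1)·PV
  1        50.00        48.8759        48.8759          97.7517
  2        50.00        47.7770        95.5540         286.6619
  3        50.00        46.7028       140.1085         560.4338
  4     1,050.00       958.7089     3,834.8356      19,174.1782
  Σ                  1,102.0646     4,119.3739      20,119.0257
P = 1,102.0646.
Convexity = Σ t(t+1)·PV / [P·(1+y)²] = 20,119.0257 / (1,102.0646 × 1.046529) = 17.44410.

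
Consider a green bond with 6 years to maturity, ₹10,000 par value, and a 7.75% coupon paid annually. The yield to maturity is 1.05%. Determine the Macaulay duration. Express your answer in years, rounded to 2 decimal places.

5.18 years

Periodic yield y = 0.0105. Discount each cash flow and weight by its year:
  t   CF        PV=CF/(1+0.0105)^t    t·PV
  1       775.00       766.9471       766.9471
  2       775.00       758.9778     1,517.9556
  3       775.00       751.0913     2,253.2740
  4       775.00       743.2868     2,973.1473
  5       775.00       735.5634     3,677.8170
  6    10,775.00    10,120.4395    60,722.6368
  Σ                 13,876.3059    71,911.7777
Price P = Σ PV = 13,876.3059.
Macaulay duration = Σ(t·PV) / P = 71,911.7777 / 13,876.3059 = 5.18234 years.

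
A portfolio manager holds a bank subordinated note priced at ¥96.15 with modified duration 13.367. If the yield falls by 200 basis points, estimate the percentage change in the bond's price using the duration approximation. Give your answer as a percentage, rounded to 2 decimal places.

Duration approximation: ΔP/P ≈ -D_mod · Δy = -13.367 × (-0.02) = +0.267340.
As a percentage: +26.7340%.

+26.73%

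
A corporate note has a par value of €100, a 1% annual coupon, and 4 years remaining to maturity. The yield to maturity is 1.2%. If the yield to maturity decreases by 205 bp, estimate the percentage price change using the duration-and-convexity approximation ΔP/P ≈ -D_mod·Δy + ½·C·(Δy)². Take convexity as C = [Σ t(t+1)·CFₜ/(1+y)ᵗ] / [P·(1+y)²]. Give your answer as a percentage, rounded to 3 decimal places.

With y = 0.012:
  t   CF        PV=CF/(1+0.012)^t    t·PV        t(t+1)·PV
  1         1.00         0.9881         0.9881           1.9763
  2         1.00         0.9764         1.9529           5.8586
  3         1.00         0.9648         2.8945          11.5782
  4       101.00        96.2940       385.1761       1,925.8804
  Σ                     99.2234       391.0116       1,945.2934
P = 99.2234; D_Mac = 3.94072 yrs; D_mod = 3.89399 yrs; C = 19.14299.
Duration effect: -3.89399 × (-0.0205) = +0.079827
Convexity effect: 0.5 × 19.14299 × (-0.0205)² = +0.0040224
ΔP/P ≈ +0.079827 + 0.0040224 = +0.083849 = +8.3849%.

+8.385%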